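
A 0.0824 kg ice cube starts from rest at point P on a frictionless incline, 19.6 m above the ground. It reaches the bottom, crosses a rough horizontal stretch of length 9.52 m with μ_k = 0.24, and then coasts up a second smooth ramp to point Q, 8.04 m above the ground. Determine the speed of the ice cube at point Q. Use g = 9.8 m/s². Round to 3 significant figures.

Energy at P: mgh₁ = (0.0824)(9.8)(19.6) = 15.827 J
Friction loss: W_f = μ_k mg d = 1.845 J
At Q: ½mv² + mgh₂ = mgh₁ − W_f
½mv² = 15.827 − 1.845 − 6.4925 = 7.4899 J
v = √(2 × 7.4899/0.0824) = 13.48 m/s

v = 13.5 m/s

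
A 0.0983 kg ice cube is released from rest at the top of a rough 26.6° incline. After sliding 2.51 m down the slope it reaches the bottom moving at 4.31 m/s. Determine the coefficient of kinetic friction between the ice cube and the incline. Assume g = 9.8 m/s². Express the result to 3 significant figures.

The energy dissipated by friction is the PE lost minus the KE gained:
mgL sinθ = 1.0827 J; ½mv² = 0.91302 J
W_f = 1.0827 − 0.91302 = 0.1697 J
μ_k = W_f/(mg cosθ · L) = 0.1697/(0.8614 × 2.51) = 0.07847

μ_k = 0.0785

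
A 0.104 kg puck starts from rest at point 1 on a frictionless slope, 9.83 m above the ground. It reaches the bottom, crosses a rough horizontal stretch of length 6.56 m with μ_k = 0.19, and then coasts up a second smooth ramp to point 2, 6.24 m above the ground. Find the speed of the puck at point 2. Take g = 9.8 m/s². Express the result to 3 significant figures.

Energy at 1: mgh₁ = (0.104)(9.8)(9.83) = 10.019 J
Friction loss: W_f = μ_k mg d = 1.270 J
At 2: ½mv² + mgh₂ = mgh₁ − W_f
½mv² = 10.019 − 1.270 − 6.3598 = 2.3886 J
v = √(2 × 2.3886/0.104) = 6.778 m/s

v = 6.78 m/s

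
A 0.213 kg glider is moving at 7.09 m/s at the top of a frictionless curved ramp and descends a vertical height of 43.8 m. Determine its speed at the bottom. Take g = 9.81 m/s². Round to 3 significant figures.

Energy conservation between the two points: ½mv₀² + mgh = ½mv²
v² = v₀² + 2gh = (7.09)² + 2(9.81)(43.8) = 909.62
v = √909.62 = 30.16 m/s

v = 30.2 m/s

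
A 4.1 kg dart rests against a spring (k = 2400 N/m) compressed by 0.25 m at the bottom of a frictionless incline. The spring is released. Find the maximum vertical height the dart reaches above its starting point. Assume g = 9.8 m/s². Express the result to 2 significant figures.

All spring PE becomes gravitational PE at the highest point: ½kx² = mgh
h = kx²/(2mg) = (2400)(0.25)²/(2 × 4.1 × 9.8) = 1.867 m

h = 1.9 m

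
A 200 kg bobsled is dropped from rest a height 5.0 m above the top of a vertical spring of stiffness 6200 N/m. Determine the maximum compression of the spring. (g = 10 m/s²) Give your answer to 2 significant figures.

x = 2.1 m

Take the reference level at the top of the uncompressed spring. At max compression the bobsled has fallen H + x and is momentarily at rest:
mg(H + x) = ½kx²
½(6200)x² − (200)(10)x − (200)(10)(5.0) = 0
3100x² − 2000x − 10000 = 0
x = [2000 + √(4.000e+06 + 1.2400e+08)]/(2 × 3100) = 2.147 m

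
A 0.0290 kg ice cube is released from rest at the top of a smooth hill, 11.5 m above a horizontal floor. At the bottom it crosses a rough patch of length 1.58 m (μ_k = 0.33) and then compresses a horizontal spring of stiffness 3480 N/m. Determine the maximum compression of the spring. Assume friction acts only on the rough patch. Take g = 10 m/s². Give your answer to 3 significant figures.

x = 0.0428 m

Initial energy: E₁ = mgh = (0.0290)(10)(11.5) = 3.3350 J
Friction removes W_f = μ_k mg d = (0.33)(0.0290)(10)(1.58) = 0.1512 J
Energy reaching the spring: E = 3.3350 − 0.1512 = 3.1838 J
At max compression ½kx² = E ⇒ x = √(2E/k) = √(2 × 3.1838/3480) = 0.04278 m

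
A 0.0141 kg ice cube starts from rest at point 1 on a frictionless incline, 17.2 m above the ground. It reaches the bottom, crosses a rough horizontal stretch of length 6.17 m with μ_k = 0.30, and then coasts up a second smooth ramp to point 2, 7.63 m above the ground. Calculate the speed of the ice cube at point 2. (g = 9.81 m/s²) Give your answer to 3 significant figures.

v = 12.3 m/s

Energy at 1: mgh₁ = (0.0141)(9.81)(17.2) = 2.3791 J
Friction loss: W_f = μ_k mg d = 0.2560 J
At 2: ½mv² + mgh₂ = mgh₁ − W_f
½mv² = 2.3791 − 0.2560 − 1.0554 = 1.0677 J
v = √(2 × 1.0677/0.0141) = 12.31 m/s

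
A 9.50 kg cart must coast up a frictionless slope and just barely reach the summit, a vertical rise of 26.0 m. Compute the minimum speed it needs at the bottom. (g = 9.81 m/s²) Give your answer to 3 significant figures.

v = 22.6 m/s

At the top it is momentarily at rest, so all KE converts to PE: ½mv² = mgh
v = √(2gh) = √(2 × 9.81 × 26.0) = 22.59 m/s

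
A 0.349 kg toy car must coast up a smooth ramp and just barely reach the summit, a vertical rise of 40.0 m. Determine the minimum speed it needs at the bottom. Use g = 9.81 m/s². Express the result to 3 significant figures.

At the top it is momentarily at rest, so all KE converts to PE: ½mv² = mgh
v = √(2gh) = √(2 × 9.81 × 40.0) = 28.01 m/s

v = 28.0 m/s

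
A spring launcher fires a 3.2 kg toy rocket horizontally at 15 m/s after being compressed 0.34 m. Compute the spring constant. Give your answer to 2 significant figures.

k = 6200 N/m

½kx² = ½mv²
k = mv²/x² = (3.2)(15)²/(0.34)² = 6228 N/m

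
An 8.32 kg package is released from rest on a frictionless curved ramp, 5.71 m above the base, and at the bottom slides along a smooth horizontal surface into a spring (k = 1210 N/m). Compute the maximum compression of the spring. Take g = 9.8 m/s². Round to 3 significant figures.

Energy conservation (no friction) from release to max compression: mgh = ½kx²
x = √(2mgh/k) = √(2 × 8.32 × 9.8 × 5.71 / 1210) = 0.8772 m

x = 0.877 m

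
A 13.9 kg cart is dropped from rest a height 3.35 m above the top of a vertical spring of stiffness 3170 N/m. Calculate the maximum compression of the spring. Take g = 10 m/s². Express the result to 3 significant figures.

x = 0.588 m

Let x be the compression. The total drop is H + x, and the cart is instantaneously at rest at max compression, so energy conservation gives:
mg(H + x) = ½kx²
½(3170)x² − (13.9)(10)x − (13.9)(10)(3.35) = 0
1585x² − 139.0x − 465.7 = 0
x = [139.0 + √(19321 + 2.9522e+06)]/(2 × 1585) = 0.5876 m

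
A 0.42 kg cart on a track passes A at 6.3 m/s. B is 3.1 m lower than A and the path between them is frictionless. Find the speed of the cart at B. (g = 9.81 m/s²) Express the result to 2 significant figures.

v = 10 m/s

Equating total energy at the two states: ½mv₀² + mgh = ½mv²
v² = v₀² + 2gh = (6.3)² + 2(9.81)(3.1) = 100.51
v = √100.51 = 10.03 m/s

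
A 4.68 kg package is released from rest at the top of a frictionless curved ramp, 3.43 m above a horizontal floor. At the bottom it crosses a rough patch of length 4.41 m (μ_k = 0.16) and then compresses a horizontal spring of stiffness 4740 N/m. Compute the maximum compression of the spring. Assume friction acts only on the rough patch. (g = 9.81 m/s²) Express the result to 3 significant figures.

x = 0.230 m

Initial energy: E₁ = mgh = (4.68)(9.81)(3.43) = 157.47 J
Friction removes W_f = μ_k mg d = (0.16)(4.68)(9.81)(4.41) = 32.39 J
Energy reaching the spring: E = 157.47 − 32.39 = 125.08 J
At max compression ½kx² = E ⇒ x = √(2E/k) = √(2 × 125.08/4740) = 0.2297 m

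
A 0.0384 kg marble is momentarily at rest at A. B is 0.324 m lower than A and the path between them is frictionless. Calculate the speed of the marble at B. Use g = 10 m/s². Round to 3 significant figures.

v = 2.55 m/s

By conservation of mechanical energy, mgh = ½mv²
v = √(2gh) = √(2 × 10 × 0.324) = √6.4800 = 2.546 m/s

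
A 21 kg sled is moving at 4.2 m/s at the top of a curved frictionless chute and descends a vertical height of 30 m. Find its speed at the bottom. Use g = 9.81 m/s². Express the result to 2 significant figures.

v = 25 m/s

Mechanical energy is conserved (no friction): ½mv₀² + mgh = ½mv²
v² = v₀² + 2gh = (4.2)² + 2(9.81)(30) = 606.24
v = √606.24 = 24.62 m/s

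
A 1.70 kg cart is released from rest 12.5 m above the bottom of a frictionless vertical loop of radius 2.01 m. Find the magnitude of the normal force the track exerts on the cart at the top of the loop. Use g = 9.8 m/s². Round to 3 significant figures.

Energy from release to top (height 2r): mgh = ½mv_top² + mg(2r)
v_top² = 2g(h − 2r) = 2(9.8)(12.5 − 4.020) = 166.21 m²/s²
At the top, both N and weight point toward the centre: N + mg = mv_top²/r
N = m(v_top²/r − g) = 1.70(166.21/2.01 − 9.8) = 123.9 N

N = 124 N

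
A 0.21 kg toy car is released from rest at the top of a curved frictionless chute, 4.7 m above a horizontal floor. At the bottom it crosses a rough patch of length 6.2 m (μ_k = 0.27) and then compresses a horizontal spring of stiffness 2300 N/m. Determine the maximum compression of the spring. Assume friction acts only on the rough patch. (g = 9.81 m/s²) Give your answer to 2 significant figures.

Initial energy: E₁ = mgh = (0.21)(9.81)(4.7) = 9.6825 J
Friction removes W_f = μ_k mg d = (0.27)(0.21)(9.81)(6.2) = 3.449 J
Energy reaching the spring: E = 9.6825 − 3.449 = 6.2339 J
At max compression ½kx² = E ⇒ x = √(2E/k) = √(2 × 6.2339/2300) = 0.07363 m

x = 0.074 m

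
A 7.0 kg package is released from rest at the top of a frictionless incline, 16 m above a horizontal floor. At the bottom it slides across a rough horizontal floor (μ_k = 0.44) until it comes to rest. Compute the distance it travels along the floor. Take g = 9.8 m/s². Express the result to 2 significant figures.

Energy at the top = energy at the end + work done against friction:
At rest all PE has been dissipated by friction: mgh = μ_k m g d
d = h/μ_k = 16/0.44 = 36.36 m

d = 36 m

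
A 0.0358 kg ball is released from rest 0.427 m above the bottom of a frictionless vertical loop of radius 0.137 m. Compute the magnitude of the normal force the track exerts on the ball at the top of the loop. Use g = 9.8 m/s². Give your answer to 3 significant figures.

Energy from release to top (height 2r): mgh = ½mv_top² + mg(2r)
v_top² = 2g(h − 2r) = 2(9.8)(0.427 − 0.2740) = 2.9988 m²/s²
At the top, both N and weight point toward the centre: N + mg = mv_top²/r
N = m(v_top²/r − g) = 0.0358(2.9988/0.137 − 9.8) = 0.4328 N

N = 0.433 N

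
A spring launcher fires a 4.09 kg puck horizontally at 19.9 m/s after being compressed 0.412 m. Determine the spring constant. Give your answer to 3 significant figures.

½kx² = ½mv²
k = mv²/x² = (4.09)(19.9)²/(0.412)² = 9542 N/m

k = 9540 N/m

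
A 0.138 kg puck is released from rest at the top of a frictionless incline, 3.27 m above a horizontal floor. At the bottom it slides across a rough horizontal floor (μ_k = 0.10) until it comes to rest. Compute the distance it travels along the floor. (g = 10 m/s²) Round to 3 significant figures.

Energy at the top = energy at the end + work done against friction:
At rest all PE has been dissipated by friction: mgh = μ_k m g d
d = h/μ_k = 3.27/0.10 = 32.70 m

d = 32.7 m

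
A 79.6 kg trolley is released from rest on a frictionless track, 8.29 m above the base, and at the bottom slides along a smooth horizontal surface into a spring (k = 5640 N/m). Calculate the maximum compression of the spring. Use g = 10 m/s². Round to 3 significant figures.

x = 1.53 m

At max compression the trolley is momentarily at rest: mgh = ½kx²
x = √(2mgh/k) = √(2 × 79.6 × 10 × 8.29 / 5640) = 1.530 m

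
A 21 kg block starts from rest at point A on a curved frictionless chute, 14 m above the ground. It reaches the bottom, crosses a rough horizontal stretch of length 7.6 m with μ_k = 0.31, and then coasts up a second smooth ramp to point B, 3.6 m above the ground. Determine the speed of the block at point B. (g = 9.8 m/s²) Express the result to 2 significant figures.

Energy at A: mgh₁ = (21)(9.8)(14) = 2881.2 J
Friction loss: W_f = μ_k mg d = 484.9 J
At B: ½mv² + mgh₂ = mgh₁ − W_f
½mv² = 2881.2 − 484.9 − 740.88 = 1655.5 J
v = √(2 × 1655.5/21) = 12.56 m/s

v = 13 m/s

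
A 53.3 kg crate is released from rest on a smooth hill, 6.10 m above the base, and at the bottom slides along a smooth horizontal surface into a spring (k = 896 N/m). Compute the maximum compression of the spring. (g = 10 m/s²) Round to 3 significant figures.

x = 2.69 m

Gravitational PE at the top equals spring PE at max compression: mgh = ½kx²
x = √(2mgh/k) = √(2 × 53.3 × 10 × 6.10 / 896) = 2.694 m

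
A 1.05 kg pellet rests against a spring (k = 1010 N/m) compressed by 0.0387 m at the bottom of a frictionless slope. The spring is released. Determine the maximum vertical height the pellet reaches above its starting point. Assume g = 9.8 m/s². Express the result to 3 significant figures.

All spring PE becomes gravitational PE at the highest point: ½kx² = mgh
h = kx²/(2mg) = (1010)(0.0387)²/(2 × 1.05 × 9.8) = 0.07350 m

h = 0.0735 m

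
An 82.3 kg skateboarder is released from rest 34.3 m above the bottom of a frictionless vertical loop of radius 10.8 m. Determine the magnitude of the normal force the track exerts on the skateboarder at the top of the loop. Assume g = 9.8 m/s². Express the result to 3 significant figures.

N = 1090 N

Energy from release to top (height 2r): mgh = ½mv_top² + mg(2r)
v_top² = 2g(h − 2r) = 2(9.8)(34.3 − 21.60) = 248.92 m²/s²
At the top, both N and weight point toward the centre: N + mg = mv_top²/r
N = m(v_top²/r − g) = 82.3(248.92/10.8 − 9.8) = 1090 N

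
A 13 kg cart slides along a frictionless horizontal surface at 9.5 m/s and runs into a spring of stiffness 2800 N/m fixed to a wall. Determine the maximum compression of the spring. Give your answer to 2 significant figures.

At max compression the cart is momentarily at rest: ½mv² = ½kx²
x = v√(m/k) = 9.5 × √(13/2800) = 0.6473 m

x = 0.65 m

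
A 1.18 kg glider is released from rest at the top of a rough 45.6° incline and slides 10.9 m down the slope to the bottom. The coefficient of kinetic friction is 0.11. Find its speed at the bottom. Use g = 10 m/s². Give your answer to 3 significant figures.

Work–energy: mg(L sinθ) − μ_k(mg cosθ)L = ½mv²
mgh = mgL sinθ = (1.18)(10)(10.9)sin45.6° = 91.895 J
W_f = μ_k mg cosθ · L = (0.11)(1.18)(10)cos45.6°·10.9 = 9.899 J
½mv² = 91.895 − 9.899 = 81.996 J
v = √(2 × 81.996/1.18) = 11.79 m/s

v = 11.8 m/s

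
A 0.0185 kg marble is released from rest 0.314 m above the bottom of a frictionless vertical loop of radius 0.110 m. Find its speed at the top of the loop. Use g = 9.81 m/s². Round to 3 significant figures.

Energy conservation: mgh = ½mv_top² + mg(2r)
v_top² = 2g(h − 2r) = 2(9.81)(0.314 − 0.2200) = 1.844
v_top = 1.358 m/s

v = 1.36 m/s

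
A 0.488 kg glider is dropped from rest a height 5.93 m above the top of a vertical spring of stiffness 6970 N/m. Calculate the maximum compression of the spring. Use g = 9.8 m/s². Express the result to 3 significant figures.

x = 0.0909 m

Let x be the compression. The total drop is H + x, and the glider is instantaneously at rest at max compression, so energy conservation gives:
mg(H + x) = ½kx²
½(6970)x² − (0.488)(9.8)x − (0.488)(9.8)(5.93) = 0
3485x² − 4.782x − 28.36 = 0
x = [4.782 + √(22.87 + 395333)]/(2 × 3485) = 0.09090 m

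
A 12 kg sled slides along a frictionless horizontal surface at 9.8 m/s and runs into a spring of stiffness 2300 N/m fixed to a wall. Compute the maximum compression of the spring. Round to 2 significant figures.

x = 0.71 m

Conservation of energy between contact and max compression: ½mv² = ½kx²
x = v√(m/k) = 9.8 × √(12/2300) = 0.7079 m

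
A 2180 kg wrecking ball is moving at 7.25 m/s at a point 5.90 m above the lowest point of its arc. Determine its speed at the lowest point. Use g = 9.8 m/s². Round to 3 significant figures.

Equating total energy at the two states: ½mv₀² + mgh = ½mv²
v² = v₀² + 2gh = (7.25)² + 2(9.8)(5.90) = 168.20
v = √168.20 = 12.97 m/s

v = 13.0 m/s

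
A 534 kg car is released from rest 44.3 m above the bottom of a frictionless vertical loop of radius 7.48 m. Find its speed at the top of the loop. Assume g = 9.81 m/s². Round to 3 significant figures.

Energy conservation: mgh = ½mv_top² + mg(2r)
v_top² = 2g(h − 2r) = 2(9.81)(44.3 − 14.96) = 575.7
v_top = 23.99 m/s

v = 24.0 m/s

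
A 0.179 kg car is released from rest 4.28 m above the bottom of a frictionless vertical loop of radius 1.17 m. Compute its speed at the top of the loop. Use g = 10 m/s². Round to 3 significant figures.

Energy conservation: mgh = ½mv_top² + mg(2r)
v_top² = 2g(h − 2r) = 2(10)(4.28 − 2.340) = 38.80
v_top = 6.229 m/s

v = 6.23 m/s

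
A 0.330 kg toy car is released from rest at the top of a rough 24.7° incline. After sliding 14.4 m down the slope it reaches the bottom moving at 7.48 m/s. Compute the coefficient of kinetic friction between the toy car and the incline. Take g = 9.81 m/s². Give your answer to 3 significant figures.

μ_k = 0.242

Energy balance down the incline: mg L sinθ − ½mv² = μ_k (mg cosθ) L
mgL sinθ = 19.480 J; ½mv² = 9.2318 J
W_f = 19.480 − 9.2318 = 10.25 J
μ_k = W_f/(mg cosθ · L) = 10.25/(2.941 × 14.4) = 0.2420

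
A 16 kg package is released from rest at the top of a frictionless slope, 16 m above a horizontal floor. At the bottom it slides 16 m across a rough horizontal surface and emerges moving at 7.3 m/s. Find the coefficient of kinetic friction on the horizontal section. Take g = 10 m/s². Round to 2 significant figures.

Applying the work–energy principle:
mgh = ½mv² + μ_k m g d
mgh = 2560.0 J; ½mv² = 426.32 J
W_f = 2560.0 − 426.32 = 2134 J
μ_k = W_f/(mg·d) = 2134/(160.0 × 16) = 0.8335

μ_k = 0.83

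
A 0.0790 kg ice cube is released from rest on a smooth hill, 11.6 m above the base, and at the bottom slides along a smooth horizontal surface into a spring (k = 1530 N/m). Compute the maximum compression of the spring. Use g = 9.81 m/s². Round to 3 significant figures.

x = 0.108 m

Energy conservation (no friction) from release to max compression: mgh = ½kx²
x = √(2mgh/k) = √(2 × 0.0790 × 9.81 × 11.6 / 1530) = 0.1084 m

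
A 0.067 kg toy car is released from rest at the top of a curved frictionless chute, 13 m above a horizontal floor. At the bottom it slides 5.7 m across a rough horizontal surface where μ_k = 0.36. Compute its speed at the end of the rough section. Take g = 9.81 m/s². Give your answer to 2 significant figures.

Applying the work–energy principle:
mgh = ½mv² + μ_k m g d
W_f = μ_k mg d = (0.36)(0.067)(9.81)(5.7) = 1.349 J
½mv² = mgh − W_f = 8.5445 − 1.349 = 7.1958 J
v = √(2 × 7.1958/0.067) = 14.66 m/s

v = 15 m/s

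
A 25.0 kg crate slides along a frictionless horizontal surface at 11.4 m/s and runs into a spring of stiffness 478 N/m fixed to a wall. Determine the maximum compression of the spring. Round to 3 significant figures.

Conservation of energy between contact and max compression: ½mv² = ½kx²
x = v√(m/k) = 11.4 × √(25.0/478) = 2.607 m

x = 2.61 m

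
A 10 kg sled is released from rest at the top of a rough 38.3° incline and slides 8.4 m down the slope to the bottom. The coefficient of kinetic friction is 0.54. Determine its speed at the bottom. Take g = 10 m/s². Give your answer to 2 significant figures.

v = 5.7 m/s

Taking the bottom as reference, mgh = ½mv² + μ_k N L with h = L sinθ, N = mg cosθ:
mgh = mgL sinθ = (10)(10)(8.4)sin38.3° = 520.61 J
W_f = μ_k mg cosθ · L = (0.54)(10)(10)cos38.3°·8.4 = 356.0 J
½mv² = 520.61 − 356.0 = 164.64 J
v = √(2 × 164.64/10) = 5.738 m/s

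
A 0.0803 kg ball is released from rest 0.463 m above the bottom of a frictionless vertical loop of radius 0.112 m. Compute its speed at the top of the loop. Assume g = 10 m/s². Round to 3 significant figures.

Energy conservation: mgh = ½mv_top² + mg(2r)
v_top² = 2g(h − 2r) = 2(10)(0.463 − 0.2240) = 4.780
v_top = 2.186 m/s

v = 2.19 m/s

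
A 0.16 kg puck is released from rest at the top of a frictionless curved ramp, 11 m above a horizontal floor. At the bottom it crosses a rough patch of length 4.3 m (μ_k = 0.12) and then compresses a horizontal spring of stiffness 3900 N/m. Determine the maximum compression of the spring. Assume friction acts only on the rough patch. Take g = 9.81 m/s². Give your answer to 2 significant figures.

Initial energy: E₁ = mgh = (0.16)(9.81)(11) = 17.266 J
Friction removes W_f = μ_k mg d = (0.12)(0.16)(9.81)(4.3) = 0.8099 J
Energy reaching the spring: E = 17.266 − 0.8099 = 16.456 J
At max compression ½kx² = E ⇒ x = √(2E/k) = √(2 × 16.456/3900) = 0.09186 m

x = 0.092 m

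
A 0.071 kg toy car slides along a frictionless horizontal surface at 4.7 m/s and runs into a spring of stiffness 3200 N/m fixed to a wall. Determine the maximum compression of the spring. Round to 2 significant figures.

x = 0.022 m

Conservation of energy between contact and max compression: ½mv² = ½kx²
x = v√(m/k) = 4.7 × √(0.071/3200) = 0.02214 m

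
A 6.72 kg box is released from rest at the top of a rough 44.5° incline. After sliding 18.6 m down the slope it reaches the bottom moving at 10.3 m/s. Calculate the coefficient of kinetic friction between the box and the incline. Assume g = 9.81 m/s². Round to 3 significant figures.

μ_k = 0.575

mgh = ½mv² + μ_k (mg cosθ) L, with h = L sinθ
mgL sinθ = 859.43 J; ½mv² = 356.46 J
W_f = 859.43 − 356.46 = 503.0 J
μ_k = W_f/(mg cosθ · L) = 503.0/(47.02 × 18.6) = 0.5751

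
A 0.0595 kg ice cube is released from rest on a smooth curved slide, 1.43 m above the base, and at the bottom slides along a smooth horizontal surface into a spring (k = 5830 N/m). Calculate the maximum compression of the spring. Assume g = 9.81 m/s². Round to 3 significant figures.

x = 0.0169 m

Energy conservation (no friction) from release to max compression: mgh = ½kx²
x = √(2mgh/k) = √(2 × 0.0595 × 9.81 × 1.43 / 5830) = 0.01692 m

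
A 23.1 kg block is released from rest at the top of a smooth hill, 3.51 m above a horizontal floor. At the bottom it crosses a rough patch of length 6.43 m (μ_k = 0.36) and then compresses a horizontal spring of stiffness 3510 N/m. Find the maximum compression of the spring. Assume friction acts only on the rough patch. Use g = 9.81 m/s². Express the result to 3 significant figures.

Initial energy: E₁ = mgh = (23.1)(9.81)(3.51) = 795.40 J
Friction removes W_f = μ_k mg d = (0.36)(23.1)(9.81)(6.43) = 524.6 J
Energy reaching the spring: E = 795.40 − 524.6 = 270.85 J
At max compression ½kx² = E ⇒ x = √(2E/k) = √(2 × 270.85/3510) = 0.3928 m

x = 0.393 m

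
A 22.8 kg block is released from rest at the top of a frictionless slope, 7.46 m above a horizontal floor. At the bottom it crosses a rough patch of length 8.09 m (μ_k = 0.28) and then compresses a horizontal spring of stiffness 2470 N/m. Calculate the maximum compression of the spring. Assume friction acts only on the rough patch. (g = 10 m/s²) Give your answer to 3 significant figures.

x = 0.979 m

Initial energy: E₁ = mgh = (22.8)(10)(7.46) = 1700.9 J
Friction removes W_f = μ_k mg d = (0.28)(22.8)(10)(8.09) = 516.5 J
Energy reaching the spring: E = 1700.9 − 516.5 = 1184.4 J
At max compression ½kx² = E ⇒ x = √(2E/k) = √(2 × 1184.4/2470) = 0.9793 m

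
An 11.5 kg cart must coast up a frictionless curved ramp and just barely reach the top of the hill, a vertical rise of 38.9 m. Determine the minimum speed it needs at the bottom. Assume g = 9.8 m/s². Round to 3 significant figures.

At the top it is momentarily at rest, so all KE converts to PE: ½mv² = mgh
v = √(2gh) = √(2 × 9.8 × 38.9) = 27.61 m/s

v = 27.6 m/s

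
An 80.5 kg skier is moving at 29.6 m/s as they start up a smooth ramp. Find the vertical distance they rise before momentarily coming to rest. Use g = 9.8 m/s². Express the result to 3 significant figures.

By energy conservation, ½mv² = mgh
h = v²/(2g) = 29.6²/(2 × 9.8) = 44.70 m

h = 44.7 m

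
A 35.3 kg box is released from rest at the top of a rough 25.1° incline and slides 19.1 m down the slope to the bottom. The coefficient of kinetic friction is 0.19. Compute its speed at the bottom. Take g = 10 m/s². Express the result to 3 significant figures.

v = 9.81 m/s

Energy: mgh = ½mv² + W_f, with h = L sinθ and W_f = μ_k (mg cosθ) L
mgh = mgL sinθ = (35.3)(10)(19.1)sin25.1° = 2860.1 J
W_f = μ_k mg cosθ · L = (0.19)(35.3)(10)cos25.1°·19.1 = 1160 J
½mv² = 2860.1 − 1160 = 1700.0 J
v = √(2 × 1700.0/35.3) = 9.814 m/s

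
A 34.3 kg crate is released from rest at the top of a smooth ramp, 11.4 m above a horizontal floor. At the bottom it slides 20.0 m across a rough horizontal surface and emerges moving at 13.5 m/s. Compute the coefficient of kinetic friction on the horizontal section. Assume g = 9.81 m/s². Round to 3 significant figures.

μ_k = 0.106

Applying the work–energy principle:
mgh = ½mv² + μ_k m g d
mgh = 3835.9 J; ½mv² = 3125.6 J
W_f = 3835.9 − 3125.6 = 710.3 J
μ_k = W_f/(mg·d) = 710.3/(336.5 × 20.0) = 0.1056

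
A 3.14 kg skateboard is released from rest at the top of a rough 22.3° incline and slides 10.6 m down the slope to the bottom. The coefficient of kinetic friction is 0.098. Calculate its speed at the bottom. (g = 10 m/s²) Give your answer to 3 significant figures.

Work–energy: mg(L sinθ) − μ_k(mg cosθ)L = ½mv²
mgh = mgL sinθ = (3.14)(10)(10.6)sin22.3° = 126.30 J
W_f = μ_k mg cosθ · L = (0.098)(3.14)(10)cos22.3°·10.6 = 30.18 J
½mv² = 126.30 − 30.18 = 96.119 J
v = √(2 × 96.119/3.14) = 7.824 m/s

v = 7.82 m/s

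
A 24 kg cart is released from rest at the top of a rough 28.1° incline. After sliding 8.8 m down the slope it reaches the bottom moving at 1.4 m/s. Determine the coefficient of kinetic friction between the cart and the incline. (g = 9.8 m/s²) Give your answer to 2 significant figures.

The energy dissipated by friction is the PE lost minus the KE gained:
mgL sinθ = 974.88 J; ½mv² = 23.520 J
W_f = 974.88 − 23.520 = 951.4 J
μ_k = W_f/(mg cosθ · L) = 951.4/(207.5 × 8.8) = 0.5211

μ_k = 0.52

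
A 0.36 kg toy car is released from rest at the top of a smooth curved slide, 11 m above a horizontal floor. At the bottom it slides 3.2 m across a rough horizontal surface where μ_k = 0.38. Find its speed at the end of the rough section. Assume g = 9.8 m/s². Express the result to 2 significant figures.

v = 14 m/s

Energy bookkeeping (friction removes W_f = μ_k N d):
mgh = ½mv² + μ_k m g d
W_f = μ_k mg d = (0.38)(0.36)(9.8)(3.2) = 4.290 J
½mv² = mgh − W_f = 38.808 − 4.290 = 34.518 J
v = √(2 × 34.518/0.36) = 13.85 m/s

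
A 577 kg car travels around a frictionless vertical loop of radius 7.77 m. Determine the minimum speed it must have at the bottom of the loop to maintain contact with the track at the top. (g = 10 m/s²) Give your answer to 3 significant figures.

At the top: mg = mv_top²/r ⇒ v_top² = gr = 77.70 m²/s²
Energy from bottom to top (height 2r): ½mv_bot² = ½mv_top² + mg(2r)
v_bot² = gr + 4gr = 5gr = 388.5
v_bot = √(5gr) = 19.71 m/s

v = 19.7 m/s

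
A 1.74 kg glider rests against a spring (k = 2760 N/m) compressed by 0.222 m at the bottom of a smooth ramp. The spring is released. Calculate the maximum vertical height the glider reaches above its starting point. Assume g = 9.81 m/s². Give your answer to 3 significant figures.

h = 3.98 m

Energy conservation from release to the highest point: ½kx² = mgh
h = kx²/(2mg) = (2760)(0.222)²/(2 × 1.74 × 9.81) = 3.984 m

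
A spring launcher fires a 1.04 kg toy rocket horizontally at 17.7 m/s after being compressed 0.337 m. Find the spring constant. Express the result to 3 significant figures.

½kx² = ½mv²
k = mv²/x² = (1.04)(17.7)²/(0.337)² = 2869 N/m

k = 2870 N/m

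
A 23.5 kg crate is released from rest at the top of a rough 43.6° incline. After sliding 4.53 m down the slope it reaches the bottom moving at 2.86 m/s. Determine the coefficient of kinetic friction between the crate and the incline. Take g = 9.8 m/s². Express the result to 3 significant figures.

Energy balance down the incline: mg L sinθ − ½mv² = μ_k (mg cosθ) L
mgL sinθ = 719.45 J; ½mv² = 96.110 J
W_f = 719.45 − 96.110 = 623.3 J
μ_k = W_f/(mg cosθ · L) = 623.3/(166.8 × 4.53) = 0.8251

μ_k = 0.825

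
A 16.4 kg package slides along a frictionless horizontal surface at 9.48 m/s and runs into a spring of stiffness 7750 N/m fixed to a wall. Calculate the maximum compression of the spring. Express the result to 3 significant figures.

x = 0.436 m

All KE is stored as spring PE at maximum compression: ½mv² = ½kx²
x = v√(m/k) = 9.48 × √(16.4/7750) = 0.4361 m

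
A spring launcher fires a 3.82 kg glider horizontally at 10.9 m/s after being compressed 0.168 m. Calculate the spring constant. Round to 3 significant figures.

Spring PE at full compression equals KE at release: ½kx² = ½mv²
k = mv²/x² = (3.82)(10.9)²/(0.168)² = 16080 N/m

k = 16100 N/m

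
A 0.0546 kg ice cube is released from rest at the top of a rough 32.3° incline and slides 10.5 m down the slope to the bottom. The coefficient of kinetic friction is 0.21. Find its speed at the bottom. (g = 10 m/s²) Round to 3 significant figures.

Taking the bottom as reference, mgh = ½mv² + μ_k N L with h = L sinθ, N = mg cosθ:
mgh = mgL sinθ = (0.0546)(10)(10.5)sin32.3° = 3.0634 J
W_f = μ_k mg cosθ · L = (0.21)(0.0546)(10)cos32.3°·10.5 = 1.018 J
½mv² = 3.0634 − 1.018 = 2.0458 J
v = √(2 × 2.0458/0.0546) = 8.657 m/s

v = 8.66 m/s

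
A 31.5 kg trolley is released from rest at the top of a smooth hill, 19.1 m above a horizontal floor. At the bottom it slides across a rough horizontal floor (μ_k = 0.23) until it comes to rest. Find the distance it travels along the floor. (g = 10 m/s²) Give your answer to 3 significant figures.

Energy at the top = energy at the end + work done against friction:
At rest all PE has been dissipated by friction: mgh = μ_k m g d
d = h/μ_k = 19.1/0.23 = 83.04 m

d = 83.0 m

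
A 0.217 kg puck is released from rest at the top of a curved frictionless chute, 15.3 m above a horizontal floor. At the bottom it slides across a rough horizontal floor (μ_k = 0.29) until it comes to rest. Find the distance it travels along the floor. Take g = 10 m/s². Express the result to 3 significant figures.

d = 52.8 m

Energy at the top = energy at the end + work done against friction:
At rest all PE has been dissipated by friction: mgh = μ_k m g d
d = h/μ_k = 15.3/0.29 = 52.76 m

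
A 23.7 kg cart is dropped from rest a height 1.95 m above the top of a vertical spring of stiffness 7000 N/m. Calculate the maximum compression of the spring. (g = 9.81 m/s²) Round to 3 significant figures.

x = 0.395 m

Measuring PE from the top of the relaxed spring, at max compression the cart has dropped H + x with zero KE, so:
mg(H + x) = ½kx²
½(7000)x² − (23.7)(9.81)x − (23.7)(9.81)(1.95) = 0
3500x² − 232.5x − 453.4 = 0
x = [232.5 + √(54055 + 6.3472e+06)]/(2 × 3500) = 0.3947 m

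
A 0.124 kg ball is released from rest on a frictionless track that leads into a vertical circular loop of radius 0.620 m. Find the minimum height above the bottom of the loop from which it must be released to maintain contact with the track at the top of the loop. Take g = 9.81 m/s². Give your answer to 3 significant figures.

h = 1.55 m

At the top, for minimum speed gravity alone supplies the centripetal force: mg = mv_top²/r ⇒ v_top² = gr = 6.082 m²/s²
Energy conservation from release height h to the top (height 2r): mgh = ½mv_top² + mg(2r)
h = v_top²/(2g) + 2r = r/2 + 2r = 5r/2 = 1.550 m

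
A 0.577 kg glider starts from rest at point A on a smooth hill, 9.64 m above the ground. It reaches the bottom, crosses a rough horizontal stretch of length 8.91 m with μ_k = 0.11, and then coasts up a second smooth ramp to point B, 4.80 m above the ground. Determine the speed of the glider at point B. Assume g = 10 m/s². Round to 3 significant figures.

Energy at A: mgh₁ = (0.577)(10)(9.64) = 55.623 J
Friction loss: W_f = μ_k mg d = 5.655 J
At B: ½mv² + mgh₂ = mgh₁ − W_f
½mv² = 55.623 − 5.655 − 27.696 = 22.272 J
v = √(2 × 22.272/0.577) = 8.786 m/s

v = 8.79 m/s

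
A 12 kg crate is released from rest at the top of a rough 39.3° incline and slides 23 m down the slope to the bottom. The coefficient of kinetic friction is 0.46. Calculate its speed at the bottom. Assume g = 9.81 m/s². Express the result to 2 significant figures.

v = 11 m/s

Work–energy: mg(L sinθ) − μ_k(mg cosθ)L = ½mv²
mgh = mgL sinθ = (12)(9.81)(23)sin39.3° = 1714.9 J
W_f = μ_k mg cosθ · L = (0.46)(12)(9.81)cos39.3°·23 = 963.8 J
½mv² = 1714.9 − 963.8 = 751.12 J
v = √(2 × 751.12/12) = 11.19 m/s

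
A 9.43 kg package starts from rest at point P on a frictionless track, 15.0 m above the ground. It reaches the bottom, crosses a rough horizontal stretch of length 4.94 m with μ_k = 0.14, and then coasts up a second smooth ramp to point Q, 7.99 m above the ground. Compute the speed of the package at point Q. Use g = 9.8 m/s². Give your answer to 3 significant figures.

Energy at P: mgh₁ = (9.43)(9.8)(15.0) = 1386.2 J
Friction loss: W_f = μ_k mg d = 63.91 J
At Q: ½mv² + mgh₂ = mgh₁ − W_f
½mv² = 1386.2 − 63.91 − 738.39 = 583.91 J
v = √(2 × 583.91/9.43) = 11.13 m/s

v = 11.1 m/s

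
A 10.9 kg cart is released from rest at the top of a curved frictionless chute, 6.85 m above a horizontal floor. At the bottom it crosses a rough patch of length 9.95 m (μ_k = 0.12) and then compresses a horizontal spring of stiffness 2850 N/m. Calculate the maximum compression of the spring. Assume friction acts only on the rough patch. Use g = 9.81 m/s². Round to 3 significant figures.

Initial energy: E₁ = mgh = (10.9)(9.81)(6.85) = 732.46 J
Friction removes W_f = μ_k mg d = (0.12)(10.9)(9.81)(9.95) = 127.7 J
Energy reaching the spring: E = 732.46 − 127.7 = 604.79 J
At max compression ½kx² = E ⇒ x = √(2E/k) = √(2 × 604.79/2850) = 0.6515 m

x = 0.651 m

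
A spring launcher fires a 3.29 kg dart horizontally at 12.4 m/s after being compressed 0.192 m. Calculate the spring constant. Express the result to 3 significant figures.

Energy stored in the spring equals the launch KE: ½kx² = ½mv²
k = mv²/x² = (3.29)(12.4)²/(0.192)² = 13723 N/m

k = 13700 N/m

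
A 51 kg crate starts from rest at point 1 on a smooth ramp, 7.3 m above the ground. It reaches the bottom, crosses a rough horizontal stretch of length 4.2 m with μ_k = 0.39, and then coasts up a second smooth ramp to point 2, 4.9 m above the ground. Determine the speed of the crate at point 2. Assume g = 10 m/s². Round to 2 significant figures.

Energy at 1: mgh₁ = (51)(10)(7.3) = 3723.0 J
Friction loss: W_f = μ_k mg d = 835.4 J
At 2: ½mv² + mgh₂ = mgh₁ − W_f
½mv² = 3723.0 − 835.4 − 2499.0 = 388.62 J
v = √(2 × 388.62/51) = 3.904 m/s

v = 3.9 m/s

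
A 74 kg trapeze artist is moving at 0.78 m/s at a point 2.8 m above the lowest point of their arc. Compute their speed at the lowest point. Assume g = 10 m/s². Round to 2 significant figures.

v = 7.5 m/s

Energy conservation between the two points: ½mv₀² + mgh = ½mv²
v² = v₀² + 2gh = (0.78)² + 2(10)(2.8) = 56.608
v = √56.608 = 7.524 m/s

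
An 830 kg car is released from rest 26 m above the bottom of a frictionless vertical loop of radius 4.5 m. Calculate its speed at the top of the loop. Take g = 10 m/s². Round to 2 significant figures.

Energy conservation: mgh = ½mv_top² + mg(2r)
v_top² = 2g(h − 2r) = 2(10)(26 − 9.000) = 340.0
v_top = 18.44 m/s

v = 18 m/s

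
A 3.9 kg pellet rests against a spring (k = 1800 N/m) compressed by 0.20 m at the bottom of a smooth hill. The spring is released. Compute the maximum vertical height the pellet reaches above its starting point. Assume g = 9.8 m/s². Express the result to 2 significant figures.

h = 0.94 m

At maximum height the pellet is at rest, so ½kx² = mgh
h = kx²/(2mg) = (1800)(0.20)²/(2 × 3.9 × 9.8) = 0.9419 m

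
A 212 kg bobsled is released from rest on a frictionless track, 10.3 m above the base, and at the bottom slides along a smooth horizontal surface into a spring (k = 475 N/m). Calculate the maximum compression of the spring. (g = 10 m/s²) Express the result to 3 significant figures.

Energy conservation (no friction) from release to max compression: mgh = ½kx²
x = √(2mgh/k) = √(2 × 212 × 10 × 10.3 / 475) = 9.589 m

x = 9.59 m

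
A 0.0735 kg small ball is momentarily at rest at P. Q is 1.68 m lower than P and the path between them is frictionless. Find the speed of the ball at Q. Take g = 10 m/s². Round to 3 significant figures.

v = 5.80 m/s

By conservation of mechanical energy, mgh = ½mv²
v = √(2gh) = √(2 × 10 × 1.68) = √33.600 = 5.797 m/s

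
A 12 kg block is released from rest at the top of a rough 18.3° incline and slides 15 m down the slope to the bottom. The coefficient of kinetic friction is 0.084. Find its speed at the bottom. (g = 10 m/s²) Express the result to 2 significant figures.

v = 8.4 m/s

Taking the bottom as reference, mgh = ½mv² + μ_k N L with h = L sinθ, N = mg cosθ:
mgh = mgL sinθ = (12)(10)(15)sin18.3° = 565.19 J
W_f = μ_k mg cosθ · L = (0.084)(12)(10)cos18.3°·15 = 143.6 J
½mv² = 565.19 − 143.6 = 421.63 J
v = √(2 × 421.63/12) = 8.383 m/s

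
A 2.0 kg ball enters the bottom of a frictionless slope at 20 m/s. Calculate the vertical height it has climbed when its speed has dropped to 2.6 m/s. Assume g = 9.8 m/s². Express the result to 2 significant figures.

Energy balance between the two points: ½mv₁² = ½mv₂² + mgh
h = (v₁² − v₂²)/(2g) = (20² − 2.6²)/(2 × 9.8) = 20.06 m

h = 20 m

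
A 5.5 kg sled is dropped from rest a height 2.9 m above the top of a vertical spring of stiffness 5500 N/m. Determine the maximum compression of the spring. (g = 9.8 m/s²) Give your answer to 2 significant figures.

Take the reference level at the top of the uncompressed spring. At max compression the sled has fallen H + x and is momentarily at rest:
mg(H + x) = ½kx²
½(5500)x² − (5.5)(9.8)x − (5.5)(9.8)(2.9) = 0
2750x² − 53.90x − 156.3 = 0
x = [53.90 + √(2905 + 1.7194e+06)]/(2 × 2750) = 0.2484 m

x = 0.25 m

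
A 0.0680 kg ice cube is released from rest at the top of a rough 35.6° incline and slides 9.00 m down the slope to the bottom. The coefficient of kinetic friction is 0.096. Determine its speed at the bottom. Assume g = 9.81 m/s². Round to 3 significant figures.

Taking the bottom as reference, mgh = ½mv² + μ_k N L with h = L sinθ, N = mg cosθ:
mgh = mgL sinθ = (0.0680)(9.81)(9.00)sin35.6° = 3.4949 J
W_f = μ_k mg cosθ · L = (0.096)(0.0680)(9.81)cos35.6°·9.00 = 0.4686 J
½mv² = 3.4949 − 0.4686 = 3.0263 J
v = √(2 × 3.0263/0.0680) = 9.434 m/s

v = 9.43 m/s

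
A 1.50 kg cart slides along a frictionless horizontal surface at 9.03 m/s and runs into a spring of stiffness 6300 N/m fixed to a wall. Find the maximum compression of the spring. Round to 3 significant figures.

Conservation of energy between contact and max compression: ½mv² = ½kx²
x = v√(m/k) = 9.03 × √(1.50/6300) = 0.1393 m

x = 0.139 m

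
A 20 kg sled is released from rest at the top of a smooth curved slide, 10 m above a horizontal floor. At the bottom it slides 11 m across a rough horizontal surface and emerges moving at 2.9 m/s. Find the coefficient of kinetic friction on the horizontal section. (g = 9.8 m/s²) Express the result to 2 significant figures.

Energy bookkeeping (friction removes W_f = μ_k N d):
mgh = ½mv² + μ_k m g d
mgh = 1960.0 J; ½mv² = 84.100 J
W_f = 1960.0 − 84.100 = 1876 J
μ_k = W_f/(mg·d) = 1876/(196.0 × 11) = 0.8701

μ_k = 0.87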